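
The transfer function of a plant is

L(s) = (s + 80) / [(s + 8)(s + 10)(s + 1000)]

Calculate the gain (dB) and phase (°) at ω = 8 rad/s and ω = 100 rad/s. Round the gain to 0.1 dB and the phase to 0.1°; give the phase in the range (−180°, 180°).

At s = jω = j8:
zero (s+80): 80 + j8 → |·| = √(80²+8²) = √6464 ≈ 80.399, ∠ = arctan(8/80) ≈ 5.71°
pole (s+8): 8 + j8 → |·| = √(8²+8²) = √128 ≈ 11.314, ∠ = arctan(8/8) ≈ 45.00°
pole (s+10): 10 + j8 → |·| = √(10²+8²) = √164 ≈ 12.806, ∠ = arctan(8/10) ≈ 38.66°
pole (s+1000): 1000 + j8 → |·| = √(1000²+8²) = √1000064 ≈ 1000, ∠ = arctan(8/1000) ≈ 0.46°
|L| = 1 · 80.399 / 1.4489e+05 ≈ 0.0005549
Gain = 20 log₁₀(0.0005549) ≈ -65.12 dB
∠L = 5.71° − 84.12° = -78.41°

At s = jω = j100:
zero (s+80): 80 + j100 → |·| = √(80²+100²) = √16400 ≈ 128.06, ∠ = arctan(100/80) ≈ 51.34°
pole (s+8): 8 + j100 → |·| = √(8²+100²) = √10064 ≈ 100.32, ∠ = arctan(100/8) ≈ 85.43°
pole (s+10): 10 + j100 → |·| = √(10²+100²) = √10100 ≈ 100.5, ∠ = arctan(100/10) ≈ 84.29°
pole (s+1000): 1000 + j100 → |·| = √(1000²+100²) = √1010000 ≈ 1005, ∠ = arctan(100/1000) ≈ 5.71°
|L| = 1 · 128.06 / 1.0133e+07 ≈ 1.2638e-05
Gain = 20 log₁₀(1.2638e-05) ≈ -97.97 dB
∠L = 51.34° − 175.43° = -124.09°

ω = 8: -65.1 dB, -78.4°; ω = 100: -98.0 dB, -124.1°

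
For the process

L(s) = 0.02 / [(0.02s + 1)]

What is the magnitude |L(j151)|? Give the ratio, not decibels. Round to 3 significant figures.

At ω = 151 rad/s:
pole (1 + j151·0.02) = 1 + j3.02 → |·| ≈ 3.1813, ∠ ≈ 71.68°
|L| = 0.02 · 1 / (3.1813) ≈ 0.0062867

0.00629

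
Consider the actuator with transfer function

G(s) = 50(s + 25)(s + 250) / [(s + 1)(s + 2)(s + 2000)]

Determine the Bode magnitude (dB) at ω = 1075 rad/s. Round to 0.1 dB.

At s = jω = j1075:
zero (s+25): 25 + j1075 → |·| = √(25²+1075²) = √1156250 ≈ 1075.3, ∠ = arctan(1075/25) ≈ 88.67°
zero (s+250): 250 + j1075 → |·| = √(250²+1075²) = √1218125 ≈ 1103.7, ∠ = arctan(1075/250) ≈ 76.91°
pole (s+1): 1 + j1075 → |·| = √(1²+1075²) = √1155626 ≈ 1075, ∠ = arctan(1075/1) ≈ 89.95°
pole (s+2): 2 + j1075 → |·| = √(2²+1075²) = √1155629 ≈ 1075, ∠ = arctan(1075/2) ≈ 89.89°
pole (s+2000): 2000 + j1075 → |·| = √(2000²+1075²) = √5155625 ≈ 2270.6, ∠ = arctan(1075/2000) ≈ 28.26°
|G| = 50 · 1.1868e+06 / 2.624e+09 ≈ 0.022614
Gain = 20 log₁₀(0.022614) ≈ -32.91 dB

-32.9 dB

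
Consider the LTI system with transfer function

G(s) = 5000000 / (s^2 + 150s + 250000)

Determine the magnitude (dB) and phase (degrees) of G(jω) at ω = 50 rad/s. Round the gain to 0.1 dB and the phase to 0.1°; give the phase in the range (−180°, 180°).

26.1 dB, -1.7°

At s = jω = j50:
quadratic: (j50)² + 150·j50 + 250000 = 247500 + j7500 → |·| ≈ 2.4761e+05, ∠ ≈ 1.74°
|G| = 5000000 / 2.4761e+05 ≈ 20.193
Gain = 20 log₁₀(20.193) ≈ 26.10 dB
∠G = 0.00° − 1.74° = -1.74°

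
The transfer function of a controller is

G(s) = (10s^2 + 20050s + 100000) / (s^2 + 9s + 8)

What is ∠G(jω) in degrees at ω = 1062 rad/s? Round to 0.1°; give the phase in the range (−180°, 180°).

-61.8°

Substitute s = j1062:
Numerator: 10(j1062)^2 + 20050(j1062) + 100000 = -11178440 + j21293100
Denominator: (j1062)^2 + 9(j1062) + 8 = -1127836 + j9558
|N| = √(11178440² + 21293100²) ≈ 2.4049e+07, ∠N ≈ 117.70°
|D| = √(1127836² + 9558²) ≈ 1.1279e+06, ∠D ≈ 179.51°
∠G = 117.70° − 179.51° = -61.81°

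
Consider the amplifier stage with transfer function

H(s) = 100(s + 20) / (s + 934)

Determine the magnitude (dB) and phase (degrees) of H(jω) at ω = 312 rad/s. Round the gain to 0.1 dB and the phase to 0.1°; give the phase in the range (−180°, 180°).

30.0 dB, 67.9°

At s = jω = j312:
zero (s+20): 20 + j312 → |·| = √(20²+312²) = √97744 ≈ 312.64, ∠ = arctan(312/20) ≈ 86.33°
pole (s+934): 934 + j312 → |·| = √(934²+312²) = √969700 ≈ 984.73, ∠ = arctan(312/934) ≈ 18.47°
|H| = 100 · 312.64 / 984.73 ≈ 31.749
Gain = 20 log₁₀(31.749) ≈ 30.03 dB
∠H = 86.33° − 18.47° = 67.86°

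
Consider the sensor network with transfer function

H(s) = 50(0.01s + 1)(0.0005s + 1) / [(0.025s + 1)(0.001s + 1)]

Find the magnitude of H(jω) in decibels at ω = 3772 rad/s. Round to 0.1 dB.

At ω = 3772 rad/s:
zero (1 + j3772·0.01) = 1 + j37.72 → |·| ≈ 37.733, ∠ ≈ 88.48°
zero (1 + j3772·0.0005) = 1 + j1.886 → |·| ≈ 2.1347, ∠ ≈ 62.07°
pole (1 + j3772·0.025) = 1 + j94.3 → |·| ≈ 94.305, ∠ ≈ 89.39°
pole (1 + j3772·0.001) = 1 + j3.772 → |·| ≈ 3.9023, ∠ ≈ 75.15°
|H| = 50 · 37.733 · 2.1347 / (94.305 · 3.9023) ≈ 10.944
Gain = 20 log₁₀(10.944) ≈ 20.78 dB

20.8 dB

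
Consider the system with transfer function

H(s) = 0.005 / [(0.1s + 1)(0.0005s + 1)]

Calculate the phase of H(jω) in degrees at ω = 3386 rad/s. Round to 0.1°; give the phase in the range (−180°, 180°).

At ω = 3386 rad/s:
pole (1 + j3386·0.1) = 1 + j338.6 → |·| ≈ 338.6, ∠ ≈ 89.83°
pole (1 + j3386·0.0005) = 1 + j1.693 → |·| ≈ 1.9663, ∠ ≈ 59.43°
∠H = (0°) − (89.83° + 59.43°) = -149.26°

-149.3°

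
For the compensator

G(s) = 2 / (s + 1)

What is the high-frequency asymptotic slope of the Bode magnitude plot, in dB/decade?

Each pole contributes −20 dB/decade at high frequency; each zero contributes +20 dB/decade.
Net: 0 zero(s) − 1 pole(s) → -20 dB/decade.

-20 dB/decade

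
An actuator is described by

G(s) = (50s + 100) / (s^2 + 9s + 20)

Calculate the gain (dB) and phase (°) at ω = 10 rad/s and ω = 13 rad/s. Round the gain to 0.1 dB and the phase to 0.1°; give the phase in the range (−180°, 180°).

Substitute s = j10:
Numerator: 50(j10) + 100 = 100 + j500
Denominator: (j10)^2 + 9(j10) + 20 = -80 + j90
|N| = √(100² + 500²) ≈ 509.9, ∠N ≈ 78.69°
|D| = √(80² + 90²) ≈ 120.42, ∠D ≈ 131.63°
|G| = 509.9 / 120.42 ≈ 4.2343
Gain = 20 log₁₀(4.2343) ≈ 12.54 dB
∠G = 78.69° − 131.63° = -52.94°

Substitute s = j13:
Numerator: 50(j13) + 100 = 100 + j650
Denominator: (j13)^2 + 9(j13) + 20 = -149 + j117
|N| = √(100² + 650²) ≈ 657.65, ∠N ≈ 81.25°
|D| = √(149² + 117²) ≈ 189.45, ∠D ≈ 141.86°
|G| = 657.65 / 189.45 ≈ 3.4714
Gain = 20 log₁₀(3.4714) ≈ 10.81 dB
∠G = 81.25° − 141.86° = -60.61°

ω = 10: 12.5 dB, -52.9°; ω = 13: 10.8 dB, -60.6°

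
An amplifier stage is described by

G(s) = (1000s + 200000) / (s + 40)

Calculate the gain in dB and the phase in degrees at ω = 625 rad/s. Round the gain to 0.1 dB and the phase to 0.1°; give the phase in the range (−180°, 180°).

60.4 dB, -14.1°

Substitute s = j625:
Numerator: 1000(j625) + 200000 = 200000 + j625000
Denominator: (j625) + 40 = 40 + j625
|N| = √(200000² + 625000²) ≈ 6.5622e+05, ∠N ≈ 72.26°
|D| = √(40² + 625²) ≈ 626.28, ∠D ≈ 86.34°
|G| = 6.5622e+05 / 626.28 ≈ 1047.8
Gain = 20 log₁₀(1047.8) ≈ 60.41 dB
∠G = 72.26° − 86.34° = -14.08°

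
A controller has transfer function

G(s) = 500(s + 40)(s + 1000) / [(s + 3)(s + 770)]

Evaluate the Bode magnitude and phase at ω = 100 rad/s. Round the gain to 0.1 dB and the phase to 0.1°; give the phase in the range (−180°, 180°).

56.9 dB, -21.8°

At s = jω = j100:
zero (s+40): 40 + j100 → |·| = √(40²+100²) = √11600 ≈ 107.7, ∠ = arctan(100/40) ≈ 68.20°
zero (s+1000): 1000 + j100 → |·| = √(1000²+100²) = √1010000 ≈ 1005, ∠ = arctan(100/1000) ≈ 5.71°
pole (s+3): 3 + j100 → |·| = √(3²+100²) = √10009 ≈ 100.04, ∠ = arctan(100/3) ≈ 88.28°
pole (s+770): 770 + j100 → |·| = √(770²+100²) = √602900 ≈ 776.47, ∠ = arctan(100/770) ≈ 7.40°
|G| = 500 · 1.0824e+05 / 77678 ≈ 696.72
Gain = 20 log₁₀(696.72) ≈ 56.86 dB
∠G = 73.91° − 95.68° = -21.77°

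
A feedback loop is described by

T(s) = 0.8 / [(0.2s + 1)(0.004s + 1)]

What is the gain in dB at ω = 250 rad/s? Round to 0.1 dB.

-38.9 dB

At ω = 250 rad/s:
pole (1 + j250·0.2) = 1 + j50 → |·| ≈ 50.01, ∠ ≈ 88.85°
pole (1 + j250·0.004) = 1 + j1 → |·| ≈ 1.4142, ∠ ≈ 45.00°
|T| = 0.8 · 1 / (50.01 · 1.4142) ≈ 0.011312
Gain = 20 log₁₀(0.011312) ≈ -38.93 dB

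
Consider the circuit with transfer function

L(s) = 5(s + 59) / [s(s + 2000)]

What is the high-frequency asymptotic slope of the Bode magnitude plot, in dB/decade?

Each pole contributes −20 dB/decade at high frequency; each zero contributes +20 dB/decade.
Net: 1 zero(s) − 2 pole(s) → -20 dB/decade.

-20 dB/decade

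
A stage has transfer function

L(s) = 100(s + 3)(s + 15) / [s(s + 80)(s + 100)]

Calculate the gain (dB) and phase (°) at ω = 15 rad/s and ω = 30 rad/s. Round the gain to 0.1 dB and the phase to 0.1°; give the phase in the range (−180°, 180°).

At s = jω = j15:
zero (s+3): 3 + j15 → |·| = √(3²+15²) = √234 ≈ 15.297, ∠ = arctan(15/3) ≈ 78.69°
zero (s+15): 15 + j15 → |·| = √(15²+15²) = √450 ≈ 21.213, ∠ = arctan(15/15) ≈ 45.00°
pole (s+80): 80 + j15 → |·| = √(80²+15²) = √6625 ≈ 81.394, ∠ = arctan(15/80) ≈ 10.62°
pole (s+100): 100 + j15 → |·| = √(100²+15²) = √10225 ≈ 101.12, ∠ = arctan(15/100) ≈ 8.53°
pole at origin: |s| = 15, ∠ = 90.00° (in denominator)
|L| = 100 · 324.5 / 1.2346e+05 ≈ 0.26284
Gain = 20 log₁₀(0.26284) ≈ -11.61 dB
∠L = 123.69° − 109.15° = 14.54°

At s = jω = j30:
zero (s+3): 3 + j30 → |·| = √(3²+30²) = √909 ≈ 30.15, ∠ = arctan(30/3) ≈ 84.29°
zero (s+15): 15 + j30 → |·| = √(15²+30²) = √1125 ≈ 33.541, ∠ = arctan(30/15) ≈ 63.43°
pole (s+80): 80 + j30 → |·| = √(80²+30²) = √7300 ≈ 85.44, ∠ = arctan(30/80) ≈ 20.56°
pole (s+100): 100 + j30 → |·| = √(100²+30²) = √10900 ≈ 104.4, ∠ = arctan(30/100) ≈ 16.70°
pole at origin: |s| = 30, ∠ = 90.00° (in denominator)
|L| = 100 · 1011.3 / 2.676e+05 ≈ 0.37791
Gain = 20 log₁₀(0.37791) ≈ -8.45 dB
∠L = 147.72° − 127.26° = 20.46°

ω = 15: -11.6 dB, 14.5°; ω = 30: -8.5 dB, 20.5°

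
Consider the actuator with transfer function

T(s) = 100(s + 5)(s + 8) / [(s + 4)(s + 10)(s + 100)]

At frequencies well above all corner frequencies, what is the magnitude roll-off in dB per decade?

Each pole contributes −20 dB/decade at high frequency; each zero contributes +20 dB/decade.
Net: 2 zero(s) − 3 pole(s) → -20 dB/decade.

-20 dB/decade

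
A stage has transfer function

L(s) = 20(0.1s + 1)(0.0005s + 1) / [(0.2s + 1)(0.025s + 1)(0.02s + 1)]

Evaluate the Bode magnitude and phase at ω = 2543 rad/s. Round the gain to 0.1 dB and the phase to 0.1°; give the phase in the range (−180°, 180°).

-46.0 dB, -126.3°

At ω = 2543 rad/s:
zero (1 + j2543·0.1) = 1 + j254.3 → |·| ≈ 254.3, ∠ ≈ 89.77°
zero (1 + j2543·0.0005) = 1 + j1.2715 → |·| ≈ 1.6176, ∠ ≈ 51.82°
pole (1 + j2543·0.2) = 1 + j508.6 → |·| ≈ 508.6, ∠ ≈ 89.89°
pole (1 + j2543·0.025) = 1 + j63.575 → |·| ≈ 63.583, ∠ ≈ 89.10°
pole (1 + j2543·0.02) = 1 + j50.86 → |·| ≈ 50.87, ∠ ≈ 88.87°
|L| = 20 · 254.3 · 1.6176 / (508.6 · 63.583 · 50.87) ≈ 0.0050011
Gain = 20 log₁₀(0.0050011) ≈ -46.02 dB
∠L = (89.77° + 51.82°) − (89.89° + 89.10° + 88.87°) = -126.27°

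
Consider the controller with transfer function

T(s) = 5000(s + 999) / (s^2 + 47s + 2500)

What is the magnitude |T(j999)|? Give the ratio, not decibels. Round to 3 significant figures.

7.09

At s = jω = j999:
zero (s+999): 999 + j999 → |·| = √(999²+999²) = √1996002 ≈ 1412.8, ∠ = arctan(999/999) ≈ 45.00°
quadratic: (j999)² + 47·j999 + 2500 = -995501 + j46953 → |·| ≈ 9.9661e+05, ∠ ≈ 177.30°
|T| = 5000 · 1412.8 / 9.9661e+05 ≈ 7.088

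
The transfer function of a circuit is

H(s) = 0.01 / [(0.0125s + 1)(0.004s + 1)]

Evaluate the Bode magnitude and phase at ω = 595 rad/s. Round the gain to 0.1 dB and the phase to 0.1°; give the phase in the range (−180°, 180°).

At ω = 595 rad/s:
pole (1 + j595·0.0125) = 1 + j7.4375 → |·| ≈ 7.5044, ∠ ≈ 82.34°
pole (1 + j595·0.004) = 1 + j2.38 → |·| ≈ 2.5815, ∠ ≈ 67.21°
|H| = 0.01 · 1 / (7.5044 · 2.5815) ≈ 0.00051619
Gain = 20 log₁₀(0.00051619) ≈ -65.74 dB
∠H = (0°) − (82.34° + 67.21°) = -149.55°

-65.7 dB, -149.6°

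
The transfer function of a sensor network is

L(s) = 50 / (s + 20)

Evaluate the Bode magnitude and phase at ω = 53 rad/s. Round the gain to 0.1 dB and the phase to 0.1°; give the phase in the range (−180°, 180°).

Substitute s = j53:
Numerator: 50 = 50 + j0
Denominator: (j53) + 20 = 20 + j53
|N| = √(50² + 0²) ≈ 50, ∠N ≈ 0.00°
|D| = √(20² + 53²) ≈ 56.648, ∠D ≈ 69.33°
|L| = 50 / 56.648 ≈ 0.88264
Gain = 20 log₁₀(0.88264) ≈ -1.08 dB
∠L = 0.00° − 69.33° = -69.33°

-1.1 dB, -69.3°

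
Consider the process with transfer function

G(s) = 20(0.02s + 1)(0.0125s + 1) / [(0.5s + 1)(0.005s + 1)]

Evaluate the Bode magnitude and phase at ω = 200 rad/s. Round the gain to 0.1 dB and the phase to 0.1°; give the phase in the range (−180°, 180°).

3.9 dB, 9.7°

At ω = 200 rad/s:
zero (1 + j200·0.02) = 1 + j4 → |·| ≈ 4.1231, ∠ ≈ 75.96°
zero (1 + j200·0.0125) = 1 + j2.5 → |·| ≈ 2.6926, ∠ ≈ 68.20°
pole (1 + j200·0.5) = 1 + j100 → |·| ≈ 100, ∠ ≈ 89.43°
pole (1 + j200·0.005) = 1 + j1 → |·| ≈ 1.4142, ∠ ≈ 45.00°
|G| = 20 · 4.1231 · 2.6926 / (100 · 1.4142) ≈ 1.5701
Gain = 20 log₁₀(1.5701) ≈ 3.92 dB
∠G = (75.96° + 68.20°) − (89.43° + 45.00°) = 9.73°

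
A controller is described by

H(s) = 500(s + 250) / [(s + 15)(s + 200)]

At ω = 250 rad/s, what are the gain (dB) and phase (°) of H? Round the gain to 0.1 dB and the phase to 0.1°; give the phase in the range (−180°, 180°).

At s = jω = j250:
zero (s+250): 250 + j250 → |·| = √(250²+250²) = √125000 ≈ 353.55, ∠ = arctan(250/250) ≈ 45.00°
pole (s+15): 15 + j250 → |·| = √(15²+250²) = √62725 ≈ 250.45, ∠ = arctan(250/15) ≈ 86.57°
pole (s+200): 200 + j250 → |·| = √(200²+250²) = √102500 ≈ 320.16, ∠ = arctan(250/200) ≈ 51.34°
|H| = 500 · 353.55 / 80184 ≈ 2.2046
Gain = 20 log₁₀(2.2046) ≈ 6.87 dB
∠H = 45.00° − 137.91° = -92.91°

6.9 dB, -92.9°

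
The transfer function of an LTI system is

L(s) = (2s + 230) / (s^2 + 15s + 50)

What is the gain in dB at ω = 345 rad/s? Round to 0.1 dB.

-44.3 dB

Substitute s = j345:
Numerator: 2(j345) + 230 = 230 + j690
Denominator: (j345)^2 + 15(j345) + 50 = -118975 + j5175
|N| = √(230² + 690²) ≈ 727.32, ∠N ≈ 71.57°
|D| = √(118975² + 5175²) ≈ 1.1909e+05, ∠D ≈ 177.51°
|L| = 727.32 / 1.1909e+05 ≈ 0.0061073
Gain = 20 log₁₀(0.0061073) ≈ -44.28 dB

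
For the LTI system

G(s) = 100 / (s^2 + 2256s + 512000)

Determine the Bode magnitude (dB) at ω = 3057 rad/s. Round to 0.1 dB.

Substitute s = j3057:
Numerator: 100 = 100 + j0
Denominator: (j3057)^2 + 2256(j3057) + 512000 = -8833249 + j6896592
|N| = √(100² + 0²) ≈ 100, ∠N ≈ 0.00°
|D| = √(8833249² + 6896592²) ≈ 1.1207e+07, ∠D ≈ 142.02°
|G| = 100 / 1.1207e+07 ≈ 8.923e-06
Gain = 20 log₁₀(8.923e-06) ≈ -100.99 dB

-101.0 dB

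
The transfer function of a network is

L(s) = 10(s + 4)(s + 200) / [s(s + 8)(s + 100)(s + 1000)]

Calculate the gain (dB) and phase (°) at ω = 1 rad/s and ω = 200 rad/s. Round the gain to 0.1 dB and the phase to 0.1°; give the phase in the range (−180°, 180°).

At s = jω = j1:
zero (s+4): 4 + j1 → |·| = √(4²+1²) = √17 ≈ 4.1231, ∠ = arctan(1/4) ≈ 14.04°
zero (s+200): 200 + j1 → |·| = √(200²+1²) = √40001 ≈ 200, ∠ = arctan(1/200) ≈ 0.29°
pole (s+8): 8 + j1 → |·| = √(8²+1²) = √65 ≈ 8.0623, ∠ = arctan(1/8) ≈ 7.13°
pole (s+100): 100 + j1 → |·| = √(100²+1²) = √10001 ≈ 100, ∠ = arctan(1/100) ≈ 0.57°
pole (s+1000): 1000 + j1 → |·| = √(1000²+1²) = √1000001 ≈ 1000, ∠ = arctan(1/1000) ≈ 0.06°
pole at origin: |s| = 1, ∠ = 90.00° (in denominator)
|L| = 10 · 824.62 / 8.0623e+05 ≈ 0.010228
Gain = 20 log₁₀(0.010228) ≈ -39.80 dB
∠L = 14.33° − 97.76° = -83.43°

At s = jω = j200:
zero (s+4): 4 + j200 → |·| = √(4²+200²) = √40016 ≈ 200.04, ∠ = arctan(200/4) ≈ 88.85°
zero (s+200): 200 + j200 → |·| = √(200²+200²) = √80000 ≈ 282.84, ∠ = arctan(200/200) ≈ 45.00°
pole (s+8): 8 + j200 → |·| = √(8²+200²) = √40064 ≈ 200.16, ∠ = arctan(200/8) ≈ 87.71°
pole (s+100): 100 + j200 → |·| = √(100²+200²) = √50000 ≈ 223.61, ∠ = arctan(200/100) ≈ 63.43°
pole (s+1000): 1000 + j200 → |·| = √(1000²+200²) = √1040000 ≈ 1019.8, ∠ = arctan(200/1000) ≈ 11.31°
pole at origin: |s| = 200, ∠ = 90.00° (in denominator)
|L| = 10 · 56579 / 9.1288e+09 ≈ 6.1979e-05
Gain = 20 log₁₀(6.1979e-05) ≈ -84.16 dB
∠L = 133.85° − 252.45° = -118.60°

ω = 1: -39.8 dB, -83.4°; ω = 200: -84.2 dB, -118.6°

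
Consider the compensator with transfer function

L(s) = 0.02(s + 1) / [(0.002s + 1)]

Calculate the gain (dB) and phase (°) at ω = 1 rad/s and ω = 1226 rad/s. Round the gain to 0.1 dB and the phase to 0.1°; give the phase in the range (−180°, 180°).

At ω = 1 rad/s:
zero (1 + j1·1) = 1 + j1 → |·| ≈ 1.4142, ∠ ≈ 45.00°
pole (1 + j1·0.002) = 1 + j0.002 → |·| ≈ 1, ∠ ≈ 0.11°
|L| = 0.02 · 1.4142 / (1) ≈ 0.028284
Gain = 20 log₁₀(0.028284) ≈ -30.97 dB
∠L = (45.00°) − (0.11°) = 44.89°

At ω = 1226 rad/s:
zero (1 + j1226·1) = 1 + j1226 → |·| ≈ 1226, ∠ ≈ 89.95°
pole (1 + j1226·0.002) = 1 + j2.452 → |·| ≈ 2.6481, ∠ ≈ 67.81°
|L| = 0.02 · 1226 / (2.6481) ≈ 9.2595
Gain = 20 log₁₀(9.2595) ≈ 19.33 dB
∠L = (89.95°) − (67.81°) = 22.14°

ω = 1: -31.0 dB, 44.9°; ω = 1226: 19.3 dB, 22.1°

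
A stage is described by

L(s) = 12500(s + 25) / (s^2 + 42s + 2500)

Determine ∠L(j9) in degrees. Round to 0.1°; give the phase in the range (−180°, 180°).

10.9°

At s = jω = j9:
zero (s+25): 25 + j9 → |·| = √(25²+9²) = √706 ≈ 26.571, ∠ = arctan(9/25) ≈ 19.80°
quadratic: (j9)² + 42·j9 + 2500 = 2419 + j378 → |·| ≈ 2448.4, ∠ ≈ 8.88°
∠L = 19.80° − 8.88° = 10.92°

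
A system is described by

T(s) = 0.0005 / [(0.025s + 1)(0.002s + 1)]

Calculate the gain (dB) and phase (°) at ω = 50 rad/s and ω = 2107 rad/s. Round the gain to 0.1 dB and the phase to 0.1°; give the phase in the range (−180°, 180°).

At ω = 50 rad/s:
pole (1 + j50·0.025) = 1 + j1.25 → |·| ≈ 1.6008, ∠ ≈ 51.34°
pole (1 + j50·0.002) = 1 + j0.1 → |·| ≈ 1.005, ∠ ≈ 5.71°
|T| = 0.0005 · 1 / (1.6008 · 1.005) ≈ 0.00031079
Gain = 20 log₁₀(0.00031079) ≈ -70.15 dB
∠T = (0°) − (51.34° + 5.71°) = -57.05°

At ω = 2107 rad/s:
pole (1 + j2107·0.025) = 1 + j52.675 → |·| ≈ 52.684, ∠ ≈ 88.91°
pole (1 + j2107·0.002) = 1 + j4.214 → |·| ≈ 4.331, ∠ ≈ 76.65°
|T| = 0.0005 · 1 / (52.684 · 4.331) ≈ 2.1913e-06
Gain = 20 log₁₀(2.1913e-06) ≈ -113.19 dB
∠T = (0°) − (88.91° + 76.65°) = -165.56°

ω = 50: -70.2 dB, -57.1°; ω = 2107: -113.2 dB, -165.6°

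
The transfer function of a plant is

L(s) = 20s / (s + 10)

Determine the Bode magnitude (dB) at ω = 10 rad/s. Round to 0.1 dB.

At s = jω = j10:
zero at origin: s = j10 → |·| = 10, ∠ = 90.00°
pole (s+10): 10 + j10 → |·| = √(10²+10²) = √200 ≈ 14.142, ∠ = arctan(10/10) ≈ 45.00°
|L| = 20 · 10 / 14.142 ≈ 14.142
Gain = 20 log₁₀(14.142) ≈ 23.01 dB

23.0 dB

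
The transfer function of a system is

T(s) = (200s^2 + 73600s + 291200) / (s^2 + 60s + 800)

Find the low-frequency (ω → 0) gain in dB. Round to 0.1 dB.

51.2 dB

T(0) = 291200 / 800 = 364
20 log₁₀(364) ≈ 51.22 dB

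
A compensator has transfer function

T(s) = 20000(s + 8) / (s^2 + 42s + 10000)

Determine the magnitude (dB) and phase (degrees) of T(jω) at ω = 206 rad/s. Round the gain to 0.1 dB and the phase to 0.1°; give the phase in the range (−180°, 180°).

At s = jω = j206:
zero (s+8): 8 + j206 → |·| = √(8²+206²) = √42500 ≈ 206.16, ∠ = arctan(206/8) ≈ 87.78°
quadratic: (j206)² + 42·j206 + 10000 = -32436 + j8652 → |·| ≈ 33570, ∠ ≈ 165.06°
|T| = 20000 · 206.16 / 33570 ≈ 122.82
Gain = 20 log₁₀(122.82) ≈ 41.79 dB
∠T = 87.78° − 165.06° = -77.28°

41.8 dB, -77.3°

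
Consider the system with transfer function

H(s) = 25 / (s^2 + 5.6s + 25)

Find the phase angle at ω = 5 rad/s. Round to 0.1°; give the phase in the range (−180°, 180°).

At s = jω = j5:
quadratic: (j5)² + 5.6·j5 + 25 = 0 + j28 → |·| ≈ 28, ∠ ≈ 90.00°
∠H = 0.00° − 90.00° = -90.00°

-90.0°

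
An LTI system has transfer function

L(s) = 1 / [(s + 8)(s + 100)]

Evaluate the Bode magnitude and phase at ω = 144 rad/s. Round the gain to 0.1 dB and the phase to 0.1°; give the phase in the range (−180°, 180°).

At s = jω = j144:
pole (s+8): 8 + j144 → |·| = √(8²+144²) = √20800 ≈ 144.22, ∠ = arctan(144/8) ≈ 86.82°
pole (s+100): 100 + j144 → |·| = √(100²+144²) = √30736 ≈ 175.32, ∠ = arctan(144/100) ≈ 55.22°
|L| = 1 / 25285 ≈ 3.9549e-05
Gain = 20 log₁₀(3.9549e-05) ≈ -88.06 dB
∠L = 0.00° − 142.04° = -142.04°

-88.1 dB, -142.0°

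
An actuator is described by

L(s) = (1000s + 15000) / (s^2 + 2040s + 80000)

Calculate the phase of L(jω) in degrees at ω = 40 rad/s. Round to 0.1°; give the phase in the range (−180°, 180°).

23.3°

Substitute s = j40:
Numerator: 1000(j40) + 15000 = 15000 + j40000
Denominator: (j40)^2 + 2040(j40) + 80000 = 78400 + j81600
|N| = √(15000² + 40000²) ≈ 42720, ∠N ≈ 69.44°
|D| = √(78400² + 81600²) ≈ 1.1316e+05, ∠D ≈ 46.15°
∠L = 69.44° − 46.15° = 23.29°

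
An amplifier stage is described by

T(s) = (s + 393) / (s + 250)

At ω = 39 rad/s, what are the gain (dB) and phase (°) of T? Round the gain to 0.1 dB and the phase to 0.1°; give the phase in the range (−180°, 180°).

3.9 dB, -3.2°

Substitute s = j39:
Numerator: (j39) + 393 = 393 + j39
Denominator: (j39) + 250 = 250 + j39
|N| = √(393² + 39²) ≈ 394.93, ∠N ≈ 5.67°
|D| = √(250² + 39²) ≈ 253.02, ∠D ≈ 8.87°
|T| = 394.93 / 253.02 ≈ 1.5609
Gain = 20 log₁₀(1.5609) ≈ 3.87 dB
∠T = 5.67° − 8.87° = -3.20°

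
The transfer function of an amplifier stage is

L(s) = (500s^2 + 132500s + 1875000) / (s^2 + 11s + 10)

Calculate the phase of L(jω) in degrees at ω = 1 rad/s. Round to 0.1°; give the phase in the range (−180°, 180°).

-46.7°

Substitute s = j1:
Numerator: 500(j1)^2 + 132500(j1) + 1875000 = 1874500 + j132500
Denominator: (j1)^2 + 11(j1) + 10 = 9 + j11
|N| = √(1874500² + 132500²) ≈ 1.8792e+06, ∠N ≈ 4.04°
|D| = √(9² + 11²) ≈ 14.213, ∠D ≈ 50.71°
∠L = 4.04° − 50.71° = -46.67°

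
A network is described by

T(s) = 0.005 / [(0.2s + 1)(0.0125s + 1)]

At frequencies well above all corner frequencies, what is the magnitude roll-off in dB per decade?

-40 dB/decade

Each pole contributes −20 dB/decade at high frequency; each zero contributes +20 dB/decade.
Net: 0 zero(s) − 2 pole(s) → -40 dB/decade.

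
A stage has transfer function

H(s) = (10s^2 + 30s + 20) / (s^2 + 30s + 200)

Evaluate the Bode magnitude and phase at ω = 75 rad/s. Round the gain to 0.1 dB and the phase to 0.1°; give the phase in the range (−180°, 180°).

19.6 dB, 20.2°

Substitute s = j75:
Numerator: 10(j75)^2 + 30(j75) + 20 = -56230 + j2250
Denominator: (j75)^2 + 30(j75) + 200 = -5425 + j2250
|N| = √(56230² + 2250²) ≈ 56275, ∠N ≈ 177.71°
|D| = √(5425² + 2250²) ≈ 5873.1, ∠D ≈ 157.47°
|H| = 56275 / 5873.1 ≈ 9.5818
Gain = 20 log₁₀(9.5818) ≈ 19.63 dB
∠H = 177.71° − 157.47° = 20.24°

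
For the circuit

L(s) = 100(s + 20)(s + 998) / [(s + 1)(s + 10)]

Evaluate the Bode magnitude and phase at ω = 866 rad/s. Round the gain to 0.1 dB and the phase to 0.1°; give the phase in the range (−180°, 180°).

43.7 dB, -49.6°

At s = jω = j866:
zero (s+20): 20 + j866 → |·| = √(20²+866²) = √750356 ≈ 866.23, ∠ = arctan(866/20) ≈ 88.68°
zero (s+998): 998 + j866 → |·| = √(998²+866²) = √1745960 ≈ 1321.3, ∠ = arctan(866/998) ≈ 40.95°
pole (s+1): 1 + j866 → |·| = √(1²+866²) = √749957 ≈ 866, ∠ = arctan(866/1) ≈ 89.93°
pole (s+10): 10 + j866 → |·| = √(10²+866²) = √750056 ≈ 866.06, ∠ = arctan(866/10) ≈ 89.34°
|L| = 100 · 1.1445e+06 / 7.5001e+05 ≈ 152.6
Gain = 20 log₁₀(152.6) ≈ 43.67 dB
∠L = 129.63° − 179.27° = -49.64°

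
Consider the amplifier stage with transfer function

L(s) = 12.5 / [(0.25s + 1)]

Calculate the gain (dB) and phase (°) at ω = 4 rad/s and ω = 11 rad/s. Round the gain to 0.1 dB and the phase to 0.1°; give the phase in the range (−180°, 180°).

ω = 4: 18.9 dB, -45.0°; ω = 11: 12.6 dB, -70.0°

At ω = 4 rad/s:
pole (1 + j4·0.25) = 1 + j1 → |·| ≈ 1.4142, ∠ ≈ 45.00°
|L| = 12.5 · 1 / (1.4142) ≈ 8.8389
Gain = 20 log₁₀(8.8389) ≈ 18.93 dB
∠L = (0°) − (45.00°) = -45.00°

At ω = 11 rad/s:
pole (1 + j11·0.25) = 1 + j2.75 → |·| ≈ 2.9262, ∠ ≈ 70.02°
|L| = 12.5 · 1 / (2.9262) ≈ 4.2718
Gain = 20 log₁₀(4.2718) ≈ 12.61 dB
∠L = (0°) − (70.02°) = -70.02°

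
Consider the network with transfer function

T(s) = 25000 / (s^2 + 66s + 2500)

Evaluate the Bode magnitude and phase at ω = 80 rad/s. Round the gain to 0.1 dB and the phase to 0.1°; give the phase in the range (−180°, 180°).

11.6 dB, -126.5°

At s = jω = j80:
quadratic: (j80)² + 66·j80 + 2500 = -3900 + j5280 → |·| ≈ 6564.2, ∠ ≈ 126.45°
|T| = 25000 / 6564.2 ≈ 3.8085
Gain = 20 log₁₀(3.8085) ≈ 11.62 dB
∠T = 0.00° − 126.45° = -126.45°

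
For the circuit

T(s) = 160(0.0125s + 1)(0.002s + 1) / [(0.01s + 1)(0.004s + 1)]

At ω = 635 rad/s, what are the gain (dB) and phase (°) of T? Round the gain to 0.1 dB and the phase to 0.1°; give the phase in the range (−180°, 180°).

41.4 dB, -15.0°

At ω = 635 rad/s:
zero (1 + j635·0.0125) = 1 + j7.9375 → |·| ≈ 8.0002, ∠ ≈ 82.82°
zero (1 + j635·0.002) = 1 + j1.27 → |·| ≈ 1.6164, ∠ ≈ 51.78°
pole (1 + j635·0.01) = 1 + j6.35 → |·| ≈ 6.4283, ∠ ≈ 81.05°
pole (1 + j635·0.004) = 1 + j2.54 → |·| ≈ 2.7298, ∠ ≈ 68.51°
|T| = 160 · 8.0002 · 1.6164 / (6.4283 · 2.7298) ≈ 117.91
Gain = 20 log₁₀(117.91) ≈ 41.43 dB
∠T = (82.82° + 51.78°) − (81.05° + 68.51°) = -14.96°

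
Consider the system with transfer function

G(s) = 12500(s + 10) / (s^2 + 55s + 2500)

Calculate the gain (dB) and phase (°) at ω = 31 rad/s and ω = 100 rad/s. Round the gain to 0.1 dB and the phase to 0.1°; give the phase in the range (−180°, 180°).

ω = 31: 45.0 dB, 24.2°; ω = 100: 42.6 dB, -59.5°

At s = jω = j31:
zero (s+10): 10 + j31 → |·| = √(10²+31²) = √1061 ≈ 32.573, ∠ = arctan(31/10) ≈ 72.12°
quadratic: (j31)² + 55·j31 + 2500 = 1539 + j1705 → |·| ≈ 2296.9, ∠ ≈ 47.93°
|G| = 12500 · 32.573 / 2296.9 ≈ 177.27
Gain = 20 log₁₀(177.27) ≈ 44.97 dB
∠G = 72.12° − 47.93° = 24.19°

At s = jω = j100:
zero (s+10): 10 + j100 → |·| = √(10²+100²) = √10100 ≈ 100.5, ∠ = arctan(100/10) ≈ 84.29°
quadratic: (j100)² + 55·j100 + 2500 = -7500 + j5500 → |·| ≈ 9300.5, ∠ ≈ 143.75°
|G| = 12500 · 100.5 / 9300.5 ≈ 135.07
Gain = 20 log₁₀(135.07) ≈ 42.61 dB
∠G = 84.29° − 143.75° = -59.46°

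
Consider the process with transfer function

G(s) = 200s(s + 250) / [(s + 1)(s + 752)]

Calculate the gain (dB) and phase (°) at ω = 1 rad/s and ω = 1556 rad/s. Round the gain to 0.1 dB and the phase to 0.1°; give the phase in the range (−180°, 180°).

ω = 1: 33.4 dB, 45.2°; ω = 1556: 45.2 dB, 16.7°

At s = jω = j1:
zero (s+250): 250 + j1 → |·| = √(250²+1²) = √62501 ≈ 250, ∠ = arctan(1/250) ≈ 0.23°
zero at origin: s = j1 → |·| = 1, ∠ = 90.00°
pole (s+1): 1 + j1 → |·| = √(1²+1²) = √2 ≈ 1.4142, ∠ = arctan(1/1) ≈ 45.00°
pole (s+752): 752 + j1 → |·| = √(752²+1²) = √565505 ≈ 752, ∠ = arctan(1/752) ≈ 0.08°
|G| = 200 · 250 / 1063.5 ≈ 47.015
Gain = 20 log₁₀(47.015) ≈ 33.44 dB
∠G = 90.23° − 45.08° = 45.15°

At s = jω = j1556:
zero (s+250): 250 + j1556 → |·| = √(250²+1556²) = √2483636 ≈ 1576, ∠ = arctan(1556/250) ≈ 80.87°
zero at origin: s = j1556 → |·| = 1556, ∠ = 90.00°
pole (s+1): 1 + j1556 → |·| = √(1²+1556²) = √2421137 ≈ 1556, ∠ = arctan(1556/1) ≈ 89.96°
pole (s+752): 752 + j1556 → |·| = √(752²+1556²) = √2986640 ≈ 1728.2, ∠ = arctan(1556/752) ≈ 64.21°
|G| = 200 · 2.4523e+06 / 2.6891e+06 ≈ 182.39
Gain = 20 log₁₀(182.39) ≈ 45.22 dB
∠G = 170.87° − 154.17° = 16.70°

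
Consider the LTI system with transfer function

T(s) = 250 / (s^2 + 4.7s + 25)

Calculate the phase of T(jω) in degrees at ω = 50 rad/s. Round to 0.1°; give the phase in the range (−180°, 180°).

At s = jω = j50:
quadratic: (j50)² + 4.7·j50 + 25 = -2475 + j235 → |·| ≈ 2486.1, ∠ ≈ 174.58°
∠T = 0.00° − 174.58° = -174.58°

-174.6°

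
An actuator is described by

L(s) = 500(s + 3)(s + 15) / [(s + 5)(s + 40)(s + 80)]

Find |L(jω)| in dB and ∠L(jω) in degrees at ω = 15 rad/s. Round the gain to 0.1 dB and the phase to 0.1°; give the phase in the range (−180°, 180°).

9.4 dB, 20.9°

At s = jω = j15:
zero (s+3): 3 + j15 → |·| = √(3²+15²) = √234 ≈ 15.297, ∠ = arctan(15/3) ≈ 78.69°
zero (s+15): 15 + j15 → |·| = √(15²+15²) = √450 ≈ 21.213, ∠ = arctan(15/15) ≈ 45.00°
pole (s+5): 5 + j15 → |·| = √(5²+15²) = √250 ≈ 15.811, ∠ = arctan(15/5) ≈ 71.57°
pole (s+40): 40 + j15 → |·| = √(40²+15²) = √1825 ≈ 42.72, ∠ = arctan(15/40) ≈ 20.56°
pole (s+80): 80 + j15 → |·| = √(80²+15²) = √6625 ≈ 81.394, ∠ = arctan(15/80) ≈ 10.62°
|L| = 500 · 324.5 / 54977 ≈ 2.9512
Gain = 20 log₁₀(2.9512) ≈ 9.40 dB
∠L = 123.69° − 102.75° = 20.94°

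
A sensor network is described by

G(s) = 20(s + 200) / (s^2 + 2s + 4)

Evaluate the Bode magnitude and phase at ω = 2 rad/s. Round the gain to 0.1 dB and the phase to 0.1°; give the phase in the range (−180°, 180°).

60.0 dB, -89.4°

At s = jω = j2:
zero (s+200): 200 + j2 → |·| = √(200²+2²) = √40004 ≈ 200.01, ∠ = arctan(2/200) ≈ 0.57°
quadratic: (j2)² + 2·j2 + 4 = 0 + j4 → |·| ≈ 4, ∠ ≈ 90.00°
|G| = 20 · 200.01 / 4 ≈ 1000
Gain = 20 log₁₀(1000) ≈ 60.00 dB
∠G = 0.57° − 90.00° = -89.43°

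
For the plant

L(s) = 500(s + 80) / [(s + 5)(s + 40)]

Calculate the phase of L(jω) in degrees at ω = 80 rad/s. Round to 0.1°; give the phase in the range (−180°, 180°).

At s = jω = j80:
zero (s+80): 80 + j80 → |·| = √(80²+80²) = √12800 ≈ 113.14, ∠ = arctan(80/80) ≈ 45.00°
pole (s+5): 5 + j80 → |·| = √(5²+80²) = √6425 ≈ 80.156, ∠ = arctan(80/5) ≈ 86.42°
pole (s+40): 40 + j80 → |·| = √(40²+80²) = √8000 ≈ 89.443, ∠ = arctan(80/40) ≈ 63.43°
∠L = 45.00° − 149.85° = -104.85°

-104.9°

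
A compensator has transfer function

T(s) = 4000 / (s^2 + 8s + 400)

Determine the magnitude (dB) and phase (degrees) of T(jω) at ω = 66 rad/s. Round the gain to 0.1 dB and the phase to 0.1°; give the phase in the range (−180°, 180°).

At s = jω = j66:
quadratic: (j66)² + 8·j66 + 400 = -3956 + j528 → |·| ≈ 3991.1, ∠ ≈ 172.40°
|T| = 4000 / 3991.1 ≈ 1.0022
Gain = 20 log₁₀(1.0022) ≈ 0.02 dB
∠T = 0.00° − 172.40° = -172.40°

0.0 dB, -172.4°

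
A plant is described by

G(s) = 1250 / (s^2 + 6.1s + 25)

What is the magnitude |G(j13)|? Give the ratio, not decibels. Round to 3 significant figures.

At s = jω = j13:
quadratic: (j13)² + 6.1·j13 + 25 = -144 + j79.3 → |·| ≈ 164.39, ∠ ≈ 151.16°
|G| = 1250 / 164.39 ≈ 7.6039

7.60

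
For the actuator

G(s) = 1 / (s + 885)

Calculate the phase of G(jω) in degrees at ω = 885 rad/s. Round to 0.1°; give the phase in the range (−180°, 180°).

Substitute s = j885:
Numerator: 1 = 1 + j0
Denominator: (j885) + 885 = 885 + j885
|N| = √(1² + 0²) ≈ 1, ∠N ≈ 0.00°
|D| = √(885² + 885²) ≈ 1251.6, ∠D ≈ 45.00°
∠G = 0.00° − 45.00° = -45.00°

-45.0°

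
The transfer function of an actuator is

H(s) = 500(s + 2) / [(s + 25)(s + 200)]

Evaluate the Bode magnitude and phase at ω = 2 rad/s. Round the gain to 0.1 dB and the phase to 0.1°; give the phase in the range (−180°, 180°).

-11.0 dB, 39.9°

At s = jω = j2:
zero (s+2): 2 + j2 → |·| = √(2²+2²) = √8 ≈ 2.8284, ∠ = arctan(2/2) ≈ 45.00°
pole (s+25): 25 + j2 → |·| = √(25²+2²) = √629 ≈ 25.08, ∠ = arctan(2/25) ≈ 4.57°
pole (s+200): 200 + j2 → |·| = √(200²+2²) = √40004 ≈ 200.01, ∠ = arctan(2/200) ≈ 0.57°
|H| = 500 · 2.8284 / 5016.3 ≈ 0.28192
Gain = 20 log₁₀(0.28192) ≈ -11.00 dB
∠H = 45.00° − 5.14° = 39.86°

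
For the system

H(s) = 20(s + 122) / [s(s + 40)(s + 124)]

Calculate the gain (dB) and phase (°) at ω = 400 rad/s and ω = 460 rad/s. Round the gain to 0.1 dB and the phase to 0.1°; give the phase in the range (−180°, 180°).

At s = jω = j400:
zero (s+122): 122 + j400 → |·| = √(122²+400²) = √174884 ≈ 418.19, ∠ = arctan(400/122) ≈ 73.04°
pole (s+40): 40 + j400 → |·| = √(40²+400²) = √161600 ≈ 402, ∠ = arctan(400/40) ≈ 84.29°
pole (s+124): 124 + j400 → |·| = √(124²+400²) = √175376 ≈ 418.78, ∠ = arctan(400/124) ≈ 72.78°
pole at origin: |s| = 400, ∠ = 90.00° (in denominator)
|H| = 20 · 418.19 / 6.734e+07 ≈ 0.0001242
Gain = 20 log₁₀(0.0001242) ≈ -78.12 dB
∠H = 73.04° − 247.07° = -174.03°

At s = jω = j460:
zero (s+122): 122 + j460 → |·| = √(122²+460²) = √226484 ≈ 475.9, ∠ = arctan(460/122) ≈ 75.15°
pole (s+40): 40 + j460 → |·| = √(40²+460²) = √213200 ≈ 461.74, ∠ = arctan(460/40) ≈ 85.03°
pole (s+124): 124 + j460 → |·| = √(124²+460²) = √226976 ≈ 476.42, ∠ = arctan(460/124) ≈ 74.91°
pole at origin: |s| = 460, ∠ = 90.00° (in denominator)
|H| = 20 · 475.9 / 1.0119e+08 ≈ 9.4061e-05
Gain = 20 log₁₀(9.4061e-05) ≈ -80.53 dB
∠H = 75.15° − 249.94° = -174.79°

ω = 400: -78.1 dB, -174.0°; ω = 460: -80.5 dB, -174.8°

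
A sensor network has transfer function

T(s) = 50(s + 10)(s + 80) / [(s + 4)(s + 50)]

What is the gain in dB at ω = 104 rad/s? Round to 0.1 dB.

At s = jω = j104:
zero (s+10): 10 + j104 → |·| = √(10²+104²) = √10916 ≈ 104.48, ∠ = arctan(104/10) ≈ 84.51°
zero (s+80): 80 + j104 → |·| = √(80²+104²) = √17216 ≈ 131.21, ∠ = arctan(104/80) ≈ 52.43°
pole (s+4): 4 + j104 → |·| = √(4²+104²) = √10832 ≈ 104.08, ∠ = arctan(104/4) ≈ 87.80°
pole (s+50): 50 + j104 → |·| = √(50²+104²) = √13316 ≈ 115.39, ∠ = arctan(104/50) ≈ 64.32°
|T| = 50 · 13709 / 12010 ≈ 57.073
Gain = 20 log₁₀(57.073) ≈ 35.13 dB

35.1 dB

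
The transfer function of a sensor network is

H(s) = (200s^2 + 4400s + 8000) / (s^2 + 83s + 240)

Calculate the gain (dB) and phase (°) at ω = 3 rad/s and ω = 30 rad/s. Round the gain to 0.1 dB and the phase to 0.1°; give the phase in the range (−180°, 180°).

Substitute s = j3:
Numerator: 200(j3)^2 + 4400(j3) + 8000 = 6200 + j13200
Denominator: (j3)^2 + 83(j3) + 240 = 231 + j249
|N| = √(6200² + 13200²) ≈ 14584, ∠N ≈ 64.84°
|D| = √(231² + 249²) ≈ 339.65, ∠D ≈ 47.15°
|H| = 14584 / 339.65 ≈ 42.938
Gain = 20 log₁₀(42.938) ≈ 32.66 dB
∠H = 64.84° − 47.15° = 17.69°

Substitute s = j30:
Numerator: 200(j30)^2 + 4400(j30) + 8000 = -172000 + j132000
Denominator: (j30)^2 + 83(j30) + 240 = -660 + j2490
|N| = √(172000² + 132000²) ≈ 2.1681e+05, ∠N ≈ 142.50°
|D| = √(660² + 2490²) ≈ 2576, ∠D ≈ 104.85°
|H| = 2.1681e+05 / 2576 ≈ 84.165
Gain = 20 log₁₀(84.165) ≈ 38.50 dB
∠H = 142.50° − 104.85° = 37.65°

ω = 3: 32.7 dB, 17.7°; ω = 30: 38.5 dB, 37.7°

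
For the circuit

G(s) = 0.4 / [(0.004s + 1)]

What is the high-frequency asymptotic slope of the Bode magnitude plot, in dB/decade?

-20 dB/decade

Each pole contributes −20 dB/decade at high frequency; each zero contributes +20 dB/decade.
Net: 0 zero(s) − 1 pole(s) → -20 dB/decade.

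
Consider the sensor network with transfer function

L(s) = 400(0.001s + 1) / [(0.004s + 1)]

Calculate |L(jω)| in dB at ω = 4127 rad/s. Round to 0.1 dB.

40.2 dB

At ω = 4127 rad/s:
zero (1 + j4127·0.001) = 1 + j4.127 → |·| ≈ 4.2464, ∠ ≈ 76.38°
pole (1 + j4127·0.004) = 1 + j16.508 → |·| ≈ 16.538, ∠ ≈ 86.53°
|L| = 400 · 4.2464 / (16.538) ≈ 102.71
Gain = 20 log₁₀(102.71) ≈ 40.23 dB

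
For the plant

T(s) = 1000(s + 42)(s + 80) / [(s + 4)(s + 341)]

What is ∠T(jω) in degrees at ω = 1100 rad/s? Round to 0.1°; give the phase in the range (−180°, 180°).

At s = jω = j1100:
zero (s+42): 42 + j1100 → |·| = √(42²+1100²) = √1211764 ≈ 1100.8, ∠ = arctan(1100/42) ≈ 87.81°
zero (s+80): 80 + j1100 → |·| = √(80²+1100²) = √1216400 ≈ 1102.9, ∠ = arctan(1100/80) ≈ 85.84°
pole (s+4): 4 + j1100 → |·| = √(4²+1100²) = √1210016 ≈ 1100, ∠ = arctan(1100/4) ≈ 89.79°
pole (s+341): 341 + j1100 → |·| = √(341²+1100²) = √1326281 ≈ 1151.6, ∠ = arctan(1100/341) ≈ 72.78°
∠T = 173.65° − 162.57° = 11.08°

11.1°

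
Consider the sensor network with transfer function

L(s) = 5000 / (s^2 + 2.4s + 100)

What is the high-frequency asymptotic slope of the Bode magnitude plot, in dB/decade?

-40 dB/decade

Each pole contributes −20 dB/decade at high frequency; each zero contributes +20 dB/decade.
Net: 0 zero(s) − 2 pole(s) → -40 dB/decade.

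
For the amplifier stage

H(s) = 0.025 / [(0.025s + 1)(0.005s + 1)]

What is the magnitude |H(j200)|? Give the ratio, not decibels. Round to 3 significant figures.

At ω = 200 rad/s:
pole (1 + j200·0.025) = 1 + j5 → |·| ≈ 5.099, ∠ ≈ 78.69°
pole (1 + j200·0.005) = 1 + j1 → |·| ≈ 1.4142, ∠ ≈ 45.00°
|H| = 0.025 · 1 / (5.099 · 1.4142) ≈ 0.0034669

0.00347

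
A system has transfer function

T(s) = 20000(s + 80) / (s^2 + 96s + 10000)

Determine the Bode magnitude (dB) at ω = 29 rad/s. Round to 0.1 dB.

45.0 dB

At s = jω = j29:
zero (s+80): 80 + j29 → |·| = √(80²+29²) = √7241 ≈ 85.094, ∠ = arctan(29/80) ≈ 19.93°
quadratic: (j29)² + 96·j29 + 10000 = 9159 + j2784 → |·| ≈ 9572.8, ∠ ≈ 16.91°
|T| = 20000 · 85.094 / 9572.8 ≈ 177.78
Gain = 20 log₁₀(177.78) ≈ 45.00 dB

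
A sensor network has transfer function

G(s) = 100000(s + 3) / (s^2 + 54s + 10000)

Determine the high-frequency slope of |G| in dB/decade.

Each pole contributes −20 dB/decade at high frequency; each zero contributes +20 dB/decade.
Net: 1 zero(s) − 2 pole(s) → -20 dB/decade.

-20 dB/decade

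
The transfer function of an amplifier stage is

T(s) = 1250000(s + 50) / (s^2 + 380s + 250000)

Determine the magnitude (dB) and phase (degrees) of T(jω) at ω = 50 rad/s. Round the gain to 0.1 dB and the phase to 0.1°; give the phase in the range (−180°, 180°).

At s = jω = j50:
zero (s+50): 50 + j50 → |·| = √(50²+50²) = √5000 ≈ 70.711, ∠ = arctan(50/50) ≈ 45.00°
quadratic: (j50)² + 380·j50 + 250000 = 247500 + j19000 → |·| ≈ 2.4823e+05, ∠ ≈ 4.39°
|T| = 1250000 · 70.711 / 2.4823e+05 ≈ 356.08
Gain = 20 log₁₀(356.08) ≈ 51.03 dB
∠T = 45.00° − 4.39° = 40.61°

51.0 dB, 40.6°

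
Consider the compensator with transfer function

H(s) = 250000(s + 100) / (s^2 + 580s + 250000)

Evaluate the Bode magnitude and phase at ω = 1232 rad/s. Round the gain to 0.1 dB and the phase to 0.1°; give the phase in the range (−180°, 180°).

At s = jω = j1232:
zero (s+100): 100 + j1232 → |·| = √(100²+1232²) = √1527824 ≈ 1236.1, ∠ = arctan(1232/100) ≈ 85.36°
quadratic: (j1232)² + 580·j1232 + 250000 = -1267824 + j714560 → |·| ≈ 1.4553e+06, ∠ ≈ 150.59°
|H| = 250000 · 1236.1 / 1.4553e+06 ≈ 212.34
Gain = 20 log₁₀(212.34) ≈ 46.54 dB
∠H = 85.36° − 150.59° = -65.23°

46.5 dB, -65.2°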